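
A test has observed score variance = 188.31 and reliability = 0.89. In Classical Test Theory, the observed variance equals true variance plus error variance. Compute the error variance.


var_true = rxx * var_obs = 0.89 * 188.31 = 167.5959
var_error = var_obs - var_true
var_error = 188.31 - 167.5959
var_error = 20.7141

20.7141


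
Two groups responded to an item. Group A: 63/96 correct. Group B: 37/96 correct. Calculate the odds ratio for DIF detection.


Odds_A = 63/33 = 1.9091
Odds_B = 37/59 = 0.6271
OR = Odds_A / Odds_B = 1.9091 / 0.6271
Exactly, OR = (63 * 59) / (33 * 37) = 3717 / 1221
OR = 3.0442

3.0442


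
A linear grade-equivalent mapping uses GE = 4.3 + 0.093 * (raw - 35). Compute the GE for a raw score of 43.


raw - median = 43 - 35 = 8
slope * diff = 0.093 * 8 = 0.744
GE = 4.3 + 0.744
GE = 5.044

5.044


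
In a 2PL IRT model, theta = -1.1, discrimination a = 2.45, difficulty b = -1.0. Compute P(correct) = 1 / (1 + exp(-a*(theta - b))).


a*(theta - b) = 2.45 * (-1.1 - -1.0) = -0.245
exp(--0.245) = 1.2776
P = 1 / (1 + 1.2776)
P = 0.4391

0.4391


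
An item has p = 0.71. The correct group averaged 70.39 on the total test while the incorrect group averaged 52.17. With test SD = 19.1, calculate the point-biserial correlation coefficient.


q = 1 - p = 0.29
rpb = ((M1 - M0) / SD) * sqrt(p * q)
rpb = ((70.39 - 52.17) / 19.1) * sqrt(0.71 * 0.29)
rpb = 0.4329

0.4329


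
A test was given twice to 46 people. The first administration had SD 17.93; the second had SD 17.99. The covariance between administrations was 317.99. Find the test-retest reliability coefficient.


r = cov(X,Y) / (SD_X * SD_Y)
r = 317.99 / (17.93 * 17.99)
r = 317.99 / 322.5607
r = 0.9858

0.9858


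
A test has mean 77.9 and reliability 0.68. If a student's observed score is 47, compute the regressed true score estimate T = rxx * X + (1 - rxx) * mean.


T_est = rxx * X + (1 - rxx) * mean
T_est = 0.68 * 47 + 0.32 * 77.9
T_est = 31.96 + 24.928
T_est = 56.888

56.888


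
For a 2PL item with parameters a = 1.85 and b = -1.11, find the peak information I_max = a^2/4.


For 2PL, max info at theta = b = -1.11
I_max = a^2 / 4 = 1.85^2 / 4
= 3.4225 / 4
I_max = 0.8556

0.8556


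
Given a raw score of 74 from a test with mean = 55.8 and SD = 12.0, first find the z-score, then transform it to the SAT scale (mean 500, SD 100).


z = (X - mean) / SD = (74 - 55.8) / 12.0
z = 18.2 / 12.0
z = 1.5167
SAT-scale = SAT = 500 + 100z
Carry z at full precision (z = 18.2 / 12.0) into the conversion:
SAT-scale = 500 + 100 * (18.2 / 12.0) = 500 + 1820 / 12.0
SAT-scale = 500 + 151.6667
SAT-scale = 651.6667

651.6667


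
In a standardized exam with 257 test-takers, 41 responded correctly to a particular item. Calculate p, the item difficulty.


Item difficulty p = number correct / total examinees
p = 41 / 257
p = 0.1595

0.1595


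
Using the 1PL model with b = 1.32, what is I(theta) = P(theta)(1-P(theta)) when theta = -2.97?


P = 1/(1+exp(-(-2.97-1.32))) = 0.0135
I = P*(1-P) = 0.0135 * 0.9865
I = 0.0133

0.0133


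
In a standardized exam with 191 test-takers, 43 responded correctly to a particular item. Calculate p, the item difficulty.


Item difficulty p = number correct / total examinees
p = 43 / 191
p = 0.2251

0.2251


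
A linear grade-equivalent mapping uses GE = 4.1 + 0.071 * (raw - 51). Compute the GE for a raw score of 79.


raw - median = 79 - 51 = 28
slope * diff = 0.071 * 28 = 1.988
GE = 4.1 + 1.988
GE = 6.088

6.088


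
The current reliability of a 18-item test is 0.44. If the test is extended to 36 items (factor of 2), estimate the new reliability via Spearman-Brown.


r_new = (n * rxx) / (1 + (n-1) * rxx)
r_new = (2 * 0.44) / (1 + 1 * 0.44)
r_new = 0.88 / 1.44
r_new = 0.6111

0.6111


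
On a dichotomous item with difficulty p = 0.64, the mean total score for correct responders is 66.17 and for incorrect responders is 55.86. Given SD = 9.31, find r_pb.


q = 1 - p = 0.36
rpb = ((M1 - M0) / SD) * sqrt(p * q)
rpb = ((66.17 - 55.86) / 9.31) * sqrt(0.64 * 0.36)
rpb = 0.5316

0.5316


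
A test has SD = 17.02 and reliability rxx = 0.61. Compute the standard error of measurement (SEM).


SEM = SD * sqrt(1 - rxx)
SEM = 17.02 * sqrt(1 - 0.61)
SEM = 17.02 * sqrt(0.39) = 17.02 * 0.6245
SEM = 10.629

10.629


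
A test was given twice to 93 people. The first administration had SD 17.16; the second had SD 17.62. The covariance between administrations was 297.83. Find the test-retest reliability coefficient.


r = cov(X,Y) / (SD_X * SD_Y)
r = 297.83 / (17.16 * 17.62)
r = 297.83 / 302.3592
r = 0.985

0.985


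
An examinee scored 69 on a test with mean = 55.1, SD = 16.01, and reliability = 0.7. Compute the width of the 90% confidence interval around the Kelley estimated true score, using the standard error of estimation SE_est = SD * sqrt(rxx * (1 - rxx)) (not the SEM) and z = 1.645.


True score estimate = 0.7*69 + 0.3*55.1 = 64.83
SE_est = SD * sqrt(rxx * (1 - rxx)) = 16.01 * sqrt(0.7 * 0.3) = 16.01 * sqrt(0.21) = 7.336704
CI = T_est +/- z * SE_est, so width = 2 * z * SE_est = 2 * 1.645 * 7.336704
Width = 24.1378

24.1378


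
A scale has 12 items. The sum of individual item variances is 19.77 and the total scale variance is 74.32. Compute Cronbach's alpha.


alpha = (k/(k-1)) * (1 - sum(si^2)/s_total^2)
= (12/11) * (1 - 19.77/74.32)
alpha = 0.8007

0.8007


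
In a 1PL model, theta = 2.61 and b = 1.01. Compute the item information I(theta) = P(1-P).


P = 1/(1+exp(-(2.61-1.01))) = 0.832
I = P*(1-P) = 0.832 * 0.168
I = 0.1398

0.1398


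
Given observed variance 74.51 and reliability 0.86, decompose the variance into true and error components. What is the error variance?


var_true = rxx * var_obs = 0.86 * 74.51 = 64.0786
var_error = var_obs - var_true
var_error = 74.51 - 64.0786
var_error = 10.4314

10.4314


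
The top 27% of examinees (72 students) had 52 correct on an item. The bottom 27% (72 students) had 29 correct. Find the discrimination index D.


p_upper = 52/72 = 0.7222
p_lower = 29/72 = 0.4028
D = 0.7222 - 0.4028 = 0.3194

0.3194


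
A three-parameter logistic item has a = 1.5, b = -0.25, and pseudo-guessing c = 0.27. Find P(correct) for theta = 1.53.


logit = 1.5*(1.53 - -0.25) = 2.67
P* = 1/(1 + exp(-2.67)) = 0.9352
P = 0.27 + (1 - 0.27) * 0.9352
P = 0.9527

0.9527


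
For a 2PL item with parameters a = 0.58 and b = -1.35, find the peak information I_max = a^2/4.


For 2PL, max info at theta = b = -1.35
I_max = a^2 / 4 = 0.58^2 / 4
= 0.3364 / 4
I_max = 0.0841

0.0841


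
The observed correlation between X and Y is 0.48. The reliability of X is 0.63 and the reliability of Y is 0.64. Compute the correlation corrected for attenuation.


r_corrected = rxy / sqrt(rxx * ryy)
= 0.48 / sqrt(0.63 * 0.64)
= 0.48 / sqrt(0.4032)
= 0.48 / 0.63498
r_corrected = 0.7559

0.7559


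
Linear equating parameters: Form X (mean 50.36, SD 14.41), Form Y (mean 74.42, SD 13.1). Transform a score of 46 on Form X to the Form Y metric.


slope = SD_Y / SD_X = 13.1 / 14.41 ~ 0.9091
intercept = mean_Y - slope * mean_X = 74.42 - (13.1 / 14.41) * 50.36 ~ 28.6382
Y = slope * X + intercept. To avoid rounding drift from the rounded slope/intercept, evaluate the equivalent form Y = mean_Y + SD_Y * (X - mean_X) / SD_X at full precision:
Y = 74.42 + 13.1 * (46 - 50.36) / 14.41
Y = 74.42 - 13.1 * 4.36 / 14.41
Y = 74.42 - 57.116 / 14.41
Y = 74.42 - 3.9636
Y = 70.4564

70.4564


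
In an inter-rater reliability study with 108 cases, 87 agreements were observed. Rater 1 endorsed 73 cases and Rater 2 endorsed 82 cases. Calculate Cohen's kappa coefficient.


P_o = 87/108 = 0.805556
P_e = (73*82 + 35*26) / 11664 = 0.591221
kappa = (P_o - P_e) / (1 - P_e)
kappa = (0.805556 - 0.591221) / (1 - 0.591221)
kappa = 0.5243

0.5243


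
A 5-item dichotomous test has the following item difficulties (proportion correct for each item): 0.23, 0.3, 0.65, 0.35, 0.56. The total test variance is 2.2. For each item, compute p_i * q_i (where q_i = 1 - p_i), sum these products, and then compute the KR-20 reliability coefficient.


For each item, compute p_i * q_i:
  Item 1: 0.23 * 0.77 = 0.1771
  Item 2: 0.3 * 0.7 = 0.21
  Item 3: 0.65 * 0.35 = 0.2275
  Item 4: 0.35 * 0.65 = 0.2275
  Item 5: 0.56 * 0.44 = 0.2464
Sum(p_i * q_i) = 0.1771 + 0.21 + 0.2275 + 0.2275 + 0.2464 = 1.0885
KR-20 = (k/(k-1)) * (1 - Sum(p_i*q_i) / Var_total)
= (5/4) * (1 - 1.0885/2.2)
= 1.25 * 0.5052
KR-20 = 0.6315

0.6315


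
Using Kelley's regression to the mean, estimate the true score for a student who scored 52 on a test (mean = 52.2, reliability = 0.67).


T_est = rxx * X + (1 - rxx) * mean
T_est = 0.67 * 52 + 0.33 * 52.2
T_est = 34.84 + 17.226
T_est = 52.066

52.066


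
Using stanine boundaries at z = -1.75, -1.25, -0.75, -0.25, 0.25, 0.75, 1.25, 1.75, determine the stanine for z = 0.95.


Stanine boundaries: [-1.75, -1.25, -0.75, -0.25, 0.25, 0.75, 1.25, 1.75]
z = 0.95
Check each boundary:
  z >= -1.75 -> could be stanine 2
  z >= -1.25 -> could be stanine 3
  z >= -0.75 -> could be stanine 4
  z >= -0.25 -> could be stanine 5
  z >= 0.25 -> could be stanine 6
  z >= 0.75 -> could be stanine 7
  z < 1.25
  z < 1.75
Highest qualifying boundary gives stanine = 7

7


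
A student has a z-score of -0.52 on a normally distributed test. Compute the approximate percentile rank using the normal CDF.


CDF(z) = 0.5 * (1 + erf(z/sqrt(2)))
erf(-0.3677) = -0.3969
CDF = 0.3015
Percentile rank = 0.3015 * 100 = 30.15

30.15


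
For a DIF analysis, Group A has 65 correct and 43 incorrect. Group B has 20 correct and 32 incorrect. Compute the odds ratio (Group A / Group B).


Odds_A = 65/43 = 1.5116
Odds_B = 20/32 = 0.625
OR = Odds_A / Odds_B = 1.5116 / 0.625
Exactly, OR = (65 * 32) / (43 * 20) = 2080 / 860
OR = 2.4186

2.4186


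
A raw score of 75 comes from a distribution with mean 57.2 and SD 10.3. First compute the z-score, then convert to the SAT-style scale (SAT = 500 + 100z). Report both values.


z = (X - mean) / SD = (75 - 57.2) / 10.3
z = 17.8 / 10.3
z = 1.7282
SAT-scale = SAT = 500 + 100z
Carry z at full precision (z = 17.8 / 10.3) into the conversion:
SAT-scale = 500 + 100 * (17.8 / 10.3) = 500 + 1780 / 10.3
SAT-scale = 500 + 172.8155
SAT-scale = 672.8155

672.8155


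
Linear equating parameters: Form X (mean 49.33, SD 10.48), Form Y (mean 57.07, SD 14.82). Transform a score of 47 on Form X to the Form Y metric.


slope = SD_Y / SD_X = 14.82 / 10.48 ~ 1.4141
intercept = mean_Y - slope * mean_X = 57.07 - (14.82 / 10.48) * 49.33 ~ -12.6886
Y = slope * X + intercept. To avoid rounding drift from the rounded slope/intercept, evaluate the equivalent form Y = mean_Y + SD_Y * (X - mean_X) / SD_X at full precision:
Y = 57.07 + 14.82 * (47 - 49.33) / 10.48
Y = 57.07 - 14.82 * 2.33 / 10.48
Y = 57.07 - 34.5306 / 10.48
Y = 57.07 - 3.2949
Y = 53.7751

53.7751


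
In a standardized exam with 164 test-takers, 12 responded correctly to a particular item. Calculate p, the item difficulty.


Item difficulty p = number correct / total examinees
p = 12 / 164
p = 0.0732

0.0732


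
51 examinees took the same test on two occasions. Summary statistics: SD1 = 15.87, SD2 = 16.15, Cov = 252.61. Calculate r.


r = cov(X,Y) / (SD_X * SD_Y)
r = 252.61 / (15.87 * 16.15)
r = 252.61 / 256.3005
r = 0.9856

0.9856


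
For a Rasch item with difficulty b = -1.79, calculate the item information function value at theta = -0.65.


P = 1/(1+exp(-(-0.65--1.79))) = 0.7577
I = P*(1-P) = 0.7577 * 0.2423
I = 0.1836

0.1836


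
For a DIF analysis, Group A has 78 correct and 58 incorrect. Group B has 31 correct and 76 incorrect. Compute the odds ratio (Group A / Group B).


Odds_A = 78/58 = 1.3448
Odds_B = 31/76 = 0.4079
OR = Odds_A / Odds_B = 1.3448 / 0.4079
Exactly, OR = (78 * 76) / (58 * 31) = 5928 / 1798
OR = 3.297

3.297


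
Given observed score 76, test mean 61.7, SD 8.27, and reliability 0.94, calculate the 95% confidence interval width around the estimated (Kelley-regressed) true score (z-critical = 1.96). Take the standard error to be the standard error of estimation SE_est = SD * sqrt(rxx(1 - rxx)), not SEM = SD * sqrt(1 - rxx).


True score estimate = 0.94*76 + 0.06*61.7 = 75.142
SE_est = SD * sqrt(rxx * (1 - rxx)) = 8.27 * sqrt(0.94 * 0.06) = 8.27 * sqrt(0.0564) = 1.964016
CI = T_est +/- z * SE_est, so width = 2 * z * SE_est = 2 * 1.96 * 1.964016
Width = 7.6989

7.6989


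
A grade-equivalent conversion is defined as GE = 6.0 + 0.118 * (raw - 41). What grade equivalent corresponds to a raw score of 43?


raw - median = 43 - 41 = 2
slope * diff = 0.118 * 2 = 0.236
GE = 6.0 + 0.236
GE = 6.236

6.236


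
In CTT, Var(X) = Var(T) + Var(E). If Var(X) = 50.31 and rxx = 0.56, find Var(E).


var_true = rxx * var_obs = 0.56 * 50.31 = 28.1736
var_error = var_obs - var_true
var_error = 50.31 - 28.1736
var_error = 22.1364

22.1364


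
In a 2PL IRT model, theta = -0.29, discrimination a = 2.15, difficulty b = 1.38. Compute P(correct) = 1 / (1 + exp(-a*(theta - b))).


a*(theta - b) = 2.15 * (-0.29 - 1.38) = -3.5905
exp(--3.5905) = 36.2522
P = 1 / (1 + 36.2522)
P = 0.0268

0.0268


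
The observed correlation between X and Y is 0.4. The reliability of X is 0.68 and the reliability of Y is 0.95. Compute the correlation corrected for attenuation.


r_corrected = rxy / sqrt(rxx * ryy)
= 0.4 / sqrt(0.68 * 0.95)
= 0.4 / sqrt(0.646)
= 0.4 / 0.803741
r_corrected = 0.4977

0.4977


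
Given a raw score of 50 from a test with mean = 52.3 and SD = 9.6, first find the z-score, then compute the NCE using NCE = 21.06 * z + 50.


z = (X - mean) / SD = (50 - 52.3) / 9.6
z = -2.3 / 9.6
z = -0.2396
NCE = NCE = 21.06z + 50
Carry z at full precision (z = -2.3 / 9.6) into the conversion:
NCE = 21.06 * (-2.3 / 9.6) + 50 = -48.438 / 9.6 + 50
NCE = -5.0456 + 50
NCE = 44.9544

44.9544


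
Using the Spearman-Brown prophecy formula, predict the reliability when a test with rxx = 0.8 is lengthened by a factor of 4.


r_new = (n * rxx) / (1 + (n-1) * rxx)
r_new = (4 * 0.8) / (1 + 3 * 0.8)
r_new = 3.2 / 3.4
r_new = 0.9412

0.9412


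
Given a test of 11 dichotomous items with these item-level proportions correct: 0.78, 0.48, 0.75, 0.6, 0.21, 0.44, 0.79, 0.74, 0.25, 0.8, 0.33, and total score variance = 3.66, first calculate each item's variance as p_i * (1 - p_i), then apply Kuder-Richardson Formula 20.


For each item, compute p_i * q_i:
  Item 1: 0.78 * 0.22 = 0.1716
  Item 2: 0.48 * 0.52 = 0.2496
  Item 3: 0.75 * 0.25 = 0.1875
  Item 4: 0.6 * 0.4 = 0.24
  Item 5: 0.21 * 0.79 = 0.1659
  Item 6: 0.44 * 0.56 = 0.2464
  Item 7: 0.79 * 0.21 = 0.1659
  Item 8: 0.74 * 0.26 = 0.1924
  Item 9: 0.25 * 0.75 = 0.1875
  Item 10: 0.8 * 0.2 = 0.16
  Item 11: 0.33 * 0.67 = 0.2211
Sum(p_i * q_i) = 0.1716 + 0.2496 + 0.1875 + 0.24 + 0.1659 + 0.2464 + 0.1659 + 0.1924 + 0.1875 + 0.16 + 0.2211 = 2.1879
KR-20 = (k/(k-1)) * (1 - Sum(p_i*q_i) / Var_total)
= (11/10) * (1 - 2.1879/3.66)
= 1.1 * 0.4022
KR-20 = 0.4424

0.4424


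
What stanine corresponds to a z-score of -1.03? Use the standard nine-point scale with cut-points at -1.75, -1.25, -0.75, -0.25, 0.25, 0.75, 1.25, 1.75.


Stanine boundaries: [-1.75, -1.25, -0.75, -0.25, 0.25, 0.75, 1.25, 1.75]
z = -1.03
Check each boundary:
  z >= -1.75 -> could be stanine 2
  z >= -1.25 -> could be stanine 3
  z < -0.75
  z < -0.25
  z < 0.25
  z < 0.75
  z < 1.25
  z < 1.75
Highest qualifying boundary gives stanine = 3

3


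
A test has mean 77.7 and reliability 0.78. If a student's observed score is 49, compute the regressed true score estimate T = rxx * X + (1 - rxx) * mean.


T_est = rxx * X + (1 - rxx) * mean
T_est = 0.78 * 49 + 0.22 * 77.7
T_est = 38.22 + 17.094
T_est = 55.314

55.314


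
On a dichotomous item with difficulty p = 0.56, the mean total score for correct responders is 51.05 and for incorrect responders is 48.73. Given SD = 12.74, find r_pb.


q = 1 - p = 0.44
rpb = ((M1 - M0) / SD) * sqrt(p * q)
rpb = ((51.05 - 48.73) / 12.74) * sqrt(0.56 * 0.44)
rpb = 0.0904

0.0904


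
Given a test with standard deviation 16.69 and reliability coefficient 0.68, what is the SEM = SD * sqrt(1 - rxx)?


SEM = SD * sqrt(1 - rxx)
SEM = 16.69 * sqrt(1 - 0.68)
SEM = 16.69 * sqrt(0.32) = 16.69 * 0.565685
SEM = 9.4413

9.4413


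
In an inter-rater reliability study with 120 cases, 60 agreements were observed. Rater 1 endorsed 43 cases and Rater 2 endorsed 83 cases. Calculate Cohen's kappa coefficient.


P_o = 60/120 = 0.5
P_e = (43*83 + 77*37) / 14400 = 0.445694
kappa = (P_o - P_e) / (1 - P_e)
kappa = (0.5 - 0.445694) / (1 - 0.445694)
kappa = 0.098

0.098


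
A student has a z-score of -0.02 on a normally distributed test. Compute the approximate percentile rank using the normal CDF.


CDF(z) = 0.5 * (1 + erf(z/sqrt(2)))
erf(-0.0141) = -0.016
CDF = 0.492
Percentile rank = 0.492 * 100 = 49.2

49.2


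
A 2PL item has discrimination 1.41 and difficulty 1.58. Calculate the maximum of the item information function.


For 2PL, max info at theta = b = 1.58
I_max = a^2 / 4 = 1.41^2 / 4
= 1.9881 / 4
I_max = 0.497

0.497


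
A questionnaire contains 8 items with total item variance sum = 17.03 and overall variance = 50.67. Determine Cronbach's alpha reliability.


alpha = (k/(k-1)) * (1 - sum(si^2)/s_total^2)
= (8/7) * (1 - 17.03/50.67)
alpha = 0.7587

0.7587


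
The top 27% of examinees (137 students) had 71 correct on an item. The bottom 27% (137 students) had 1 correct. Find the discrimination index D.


p_upper = 71/137 = 0.5182
p_lower = 1/137 = 0.0073
D = 0.5182 - 0.0073 = 0.5109

0.5109


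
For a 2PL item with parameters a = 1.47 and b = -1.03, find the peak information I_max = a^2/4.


For 2PL, max info at theta = b = -1.03
I_max = a^2 / 4 = 1.47^2 / 4
= 2.1609 / 4
I_max = 0.5402

0.5402


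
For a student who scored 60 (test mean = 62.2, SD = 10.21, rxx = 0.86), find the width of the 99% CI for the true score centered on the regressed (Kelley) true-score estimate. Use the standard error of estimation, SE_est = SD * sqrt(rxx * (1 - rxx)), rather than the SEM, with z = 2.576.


True score estimate = 0.86*60 + 0.14*62.2 = 60.308
SE_est = SD * sqrt(rxx * (1 - rxx)) = 10.21 * sqrt(0.86 * 0.14) = 10.21 * sqrt(0.1204) = 3.542738
CI = T_est +/- z * SE_est, so width = 2 * z * SE_est = 2 * 2.576 * 3.542738
Width = 18.2522

18.2522


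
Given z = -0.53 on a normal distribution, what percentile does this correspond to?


CDF(z) = 0.5 * (1 + erf(z/sqrt(2)))
erf(-0.3748) = -0.4039
CDF = 0.2981
Percentile rank = 0.2981 * 100 = 29.81

29.81


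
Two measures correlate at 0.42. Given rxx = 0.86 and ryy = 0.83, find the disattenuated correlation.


r_corrected = rxy / sqrt(rxx * ryy)
= 0.42 / sqrt(0.86 * 0.83)
= 0.42 / sqrt(0.7138)
= 0.42 / 0.844867
r_corrected = 0.4971

0.4971


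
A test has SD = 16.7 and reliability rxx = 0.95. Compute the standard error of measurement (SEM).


SEM = SD * sqrt(1 - rxx)
SEM = 16.7 * sqrt(1 - 0.95)
SEM = 16.7 * sqrt(0.05) = 16.7 * 0.223607
SEM = 3.7342

3.7342


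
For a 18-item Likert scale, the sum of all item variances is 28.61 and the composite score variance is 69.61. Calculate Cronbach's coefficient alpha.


alpha = (k/(k-1)) * (1 - sum(si^2)/s_total^2)
= (18/17) * (1 - 28.61/69.61)
alpha = 0.6236

0.6236


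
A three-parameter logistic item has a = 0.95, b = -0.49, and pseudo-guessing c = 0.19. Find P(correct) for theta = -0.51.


logit = 0.95*(-0.51 - -0.49) = -0.019
P* = 1/(1 + exp(--0.019)) = 0.4953
P = 0.19 + (1 - 0.19) * 0.4953
P = 0.5912

0.5912


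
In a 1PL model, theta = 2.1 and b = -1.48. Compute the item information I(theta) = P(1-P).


P = 1/(1+exp(-(2.1--1.48))) = 0.9729
I = P*(1-P) = 0.9729 * 0.0271
I = 0.0264

0.0264


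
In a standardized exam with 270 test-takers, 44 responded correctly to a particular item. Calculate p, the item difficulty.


Item difficulty p = number correct / total examinees
p = 44 / 270
p = 0.163

0.163


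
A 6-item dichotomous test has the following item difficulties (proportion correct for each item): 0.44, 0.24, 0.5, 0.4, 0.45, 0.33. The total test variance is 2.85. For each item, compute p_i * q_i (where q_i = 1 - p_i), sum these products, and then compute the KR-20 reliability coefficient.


For each item, compute p_i * q_i:
  Item 1: 0.44 * 0.56 = 0.2464
  Item 2: 0.24 * 0.76 = 0.1824
  Item 3: 0.5 * 0.5 = 0.25
  Item 4: 0.4 * 0.6 = 0.24
  Item 5: 0.45 * 0.55 = 0.2475
  Item 6: 0.33 * 0.67 = 0.2211
Sum(p_i * q_i) = 0.2464 + 0.1824 + 0.25 + 0.24 + 0.2475 + 0.2211 = 1.3874
KR-20 = (k/(k-1)) * (1 - Sum(p_i*q_i) / Var_total)
= (6/5) * (1 - 1.3874/2.85)
= 1.2 * 0.5132
KR-20 = 0.6158

0.6158


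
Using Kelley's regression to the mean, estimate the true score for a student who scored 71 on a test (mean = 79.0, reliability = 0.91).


T_est = rxx * X + (1 - rxx) * mean
T_est = 0.91 * 71 + 0.09 * 79.0
T_est = 64.61 + 7.11
T_est = 71.72

71.72


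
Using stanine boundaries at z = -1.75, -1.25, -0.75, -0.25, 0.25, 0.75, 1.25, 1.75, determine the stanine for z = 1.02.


Stanine boundaries: [-1.75, -1.25, -0.75, -0.25, 0.25, 0.75, 1.25, 1.75]
z = 1.02
Check each boundary:
  z >= -1.75 -> could be stanine 2
  z >= -1.25 -> could be stanine 3
  z >= -0.75 -> could be stanine 4
  z >= -0.25 -> could be stanine 5
  z >= 0.25 -> could be stanine 6
  z >= 0.75 -> could be stanine 7
  z < 1.25
  z < 1.75
Highest qualifying boundary gives stanine = 7

7


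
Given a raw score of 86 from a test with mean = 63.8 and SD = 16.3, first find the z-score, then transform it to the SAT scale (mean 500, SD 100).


z = (X - mean) / SD = (86 - 63.8) / 16.3
z = 22.2 / 16.3
z = 1.362
SAT-scale = SAT = 500 + 100z
Carry z at full precision (z = 22.2 / 16.3) into the conversion:
SAT-scale = 500 + 100 * (22.2 / 16.3) = 500 + 2220 / 16.3
SAT-scale = 500 + 136.1963
SAT-scale = 636.1963

636.1963


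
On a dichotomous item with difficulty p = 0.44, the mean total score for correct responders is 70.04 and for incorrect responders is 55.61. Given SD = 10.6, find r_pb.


q = 1 - p = 0.56
rpb = ((M1 - M0) / SD) * sqrt(p * q)
rpb = ((70.04 - 55.61) / 10.6) * sqrt(0.44 * 0.56)
rpb = 0.6757

0.6757


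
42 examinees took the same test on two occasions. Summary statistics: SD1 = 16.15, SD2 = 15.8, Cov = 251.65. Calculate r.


r = cov(X,Y) / (SD_X * SD_Y)
r = 251.65 / (16.15 * 15.8)
r = 251.65 / 255.17
r = 0.9862

0.9862


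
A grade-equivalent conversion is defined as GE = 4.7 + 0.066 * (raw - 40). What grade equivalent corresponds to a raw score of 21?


raw - median = 21 - 40 = -19
slope * diff = 0.066 * -19 = -1.254
GE = 4.7 + -1.254
GE = 3.446

3.446


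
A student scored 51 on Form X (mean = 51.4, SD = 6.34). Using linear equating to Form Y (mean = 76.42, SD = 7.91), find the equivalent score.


slope = SD_Y / SD_X = 7.91 / 6.34 ~ 1.2476
intercept = mean_Y - slope * mean_X = 76.42 - (7.91 / 6.34) * 51.4 ~ 12.2916
Y = slope * X + intercept. To avoid rounding drift from the rounded slope/intercept, evaluate the equivalent form Y = mean_Y + SD_Y * (X - mean_X) / SD_X at full precision:
Y = 76.42 + 7.91 * (51 - 51.4) / 6.34
Y = 76.42 - 7.91 * 0.4 / 6.34
Y = 76.42 - 3.164 / 6.34
Y = 76.42 - 0.4991
Y = 75.9209

75.9209


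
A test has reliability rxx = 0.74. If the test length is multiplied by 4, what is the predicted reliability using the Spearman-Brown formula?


r_new = (n * rxx) / (1 + (n-1) * rxx)
r_new = (4 * 0.74) / (1 + 3 * 0.74)
r_new = 2.96 / 3.22
r_new = 0.9193

0.9193


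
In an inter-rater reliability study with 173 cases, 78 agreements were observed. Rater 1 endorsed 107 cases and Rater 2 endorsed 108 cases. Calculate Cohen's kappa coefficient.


P_o = 78/173 = 0.450867
P_e = (107*108 + 66*65) / 29929 = 0.529453
kappa = (P_o - P_e) / (1 - P_e)
kappa = (0.450867 - 0.529453) / (1 - 0.529453)
kappa = -0.167

-0.167


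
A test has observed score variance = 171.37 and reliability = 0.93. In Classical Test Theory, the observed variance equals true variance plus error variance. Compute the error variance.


var_true = rxx * var_obs = 0.93 * 171.37 = 159.3741
var_error = var_obs - var_true
var_error = 171.37 - 159.3741
var_error = 11.9959

11.9959


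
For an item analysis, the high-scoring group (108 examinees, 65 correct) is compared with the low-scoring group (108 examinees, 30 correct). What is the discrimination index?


p_upper = 65/108 = 0.6019
p_lower = 30/108 = 0.2778
D = 0.6019 - 0.2778 = 0.3241

0.3241


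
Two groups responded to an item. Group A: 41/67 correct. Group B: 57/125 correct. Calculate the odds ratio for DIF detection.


Odds_A = 41/26 = 1.5769
Odds_B = 57/68 = 0.8382
OR = Odds_A / Odds_B = 1.5769 / 0.8382
Exactly, OR = (41 * 68) / (26 * 57) = 2788 / 1482
OR = 1.8812

1.8812


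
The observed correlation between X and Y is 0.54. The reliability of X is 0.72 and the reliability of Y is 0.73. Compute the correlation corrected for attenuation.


r_corrected = rxy / sqrt(rxx * ryy)
= 0.54 / sqrt(0.72 * 0.73)
= 0.54 / sqrt(0.5256)
= 0.54 / 0.724983
r_corrected = 0.7448

0.7448


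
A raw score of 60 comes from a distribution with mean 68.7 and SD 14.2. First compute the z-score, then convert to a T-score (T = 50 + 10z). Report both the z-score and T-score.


z = (X - mean) / SD = (60 - 68.7) / 14.2
z = -8.7 / 14.2
z = -0.6127
T-score = T = 50 + 10z
Carry z at full precision (z = -8.7 / 14.2) into the conversion:
T-score = 50 + 10 * (-8.7 / 14.2) = 50 + -87 / 14.2
T-score = 50 + -6.1268
T-score = 43.8732

43.8732


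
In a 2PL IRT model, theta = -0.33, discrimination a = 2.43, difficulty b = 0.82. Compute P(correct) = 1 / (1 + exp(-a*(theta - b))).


a*(theta - b) = 2.43 * (-0.33 - 0.82) = -2.7945
exp(--2.7945) = 16.3544
P = 1 / (1 + 16.3544)
P = 0.0576

0.0576


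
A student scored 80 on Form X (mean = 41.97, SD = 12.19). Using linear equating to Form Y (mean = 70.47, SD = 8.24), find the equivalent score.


slope = SD_Y / SD_X = 8.24 / 12.19 ~ 0.676
intercept = mean_Y - slope * mean_X = 70.47 - (8.24 / 12.19) * 41.97 ~ 42.0998
Y = slope * X + intercept. To avoid rounding drift from the rounded slope/intercept, evaluate the equivalent form Y = mean_Y + SD_Y * (X - mean_X) / SD_X at full precision:
Y = 70.47 + 8.24 * (80 - 41.97) / 12.19
Y = 70.47 + 8.24 * 38.03 / 12.19
Y = 70.47 + 313.3672 / 12.19
Y = 70.47 + 25.7069
Y = 96.1769

96.1769


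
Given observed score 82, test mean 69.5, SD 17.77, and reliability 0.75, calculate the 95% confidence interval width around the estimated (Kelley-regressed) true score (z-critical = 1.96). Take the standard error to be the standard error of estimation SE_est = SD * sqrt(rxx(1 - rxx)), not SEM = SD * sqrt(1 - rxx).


True score estimate = 0.75*82 + 0.25*69.5 = 78.875
SE_est = SD * sqrt(rxx * (1 - rxx)) = 17.77 * sqrt(0.75 * 0.25) = 17.77 * sqrt(0.1875) = 7.694636
CI = T_est +/- z * SE_est, so width = 2 * z * SE_est = 2 * 1.96 * 7.694636
Width = 30.163

30.163


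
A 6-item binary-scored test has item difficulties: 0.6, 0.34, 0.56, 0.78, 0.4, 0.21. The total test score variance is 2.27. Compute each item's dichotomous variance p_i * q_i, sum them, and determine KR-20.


For each item, compute p_i * q_i:
  Item 1: 0.6 * 0.4 = 0.24
  Item 2: 0.34 * 0.66 = 0.2244
  Item 3: 0.56 * 0.44 = 0.2464
  Item 4: 0.78 * 0.22 = 0.1716
  Item 5: 0.4 * 0.6 = 0.24
  Item 6: 0.21 * 0.79 = 0.1659
Sum(p_i * q_i) = 0.24 + 0.2244 + 0.2464 + 0.1716 + 0.24 + 0.1659 = 1.2883
KR-20 = (k/(k-1)) * (1 - Sum(p_i*q_i) / Var_total)
= (6/5) * (1 - 1.2883/2.27)
= 1.2 * 0.4325
KR-20 = 0.519

0.519


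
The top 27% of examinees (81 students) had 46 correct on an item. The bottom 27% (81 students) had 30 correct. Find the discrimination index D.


p_upper = 46/81 = 0.5679
p_lower = 30/81 = 0.3704
D = 0.5679 - 0.3704 = 0.1975

0.1975


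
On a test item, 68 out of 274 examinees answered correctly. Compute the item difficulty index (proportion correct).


Item difficulty p = number correct / total examinees
p = 68 / 274
p = 0.2482

0.2482


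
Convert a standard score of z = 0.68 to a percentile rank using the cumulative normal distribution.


CDF(z) = 0.5 * (1 + erf(z/sqrt(2)))
erf(0.4808) = 0.5035
CDF = 0.7517
Percentile rank = 0.7517 * 100 = 75.17

75.17


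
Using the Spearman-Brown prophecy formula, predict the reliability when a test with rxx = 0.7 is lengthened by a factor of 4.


r_new = (n * rxx) / (1 + (n-1) * rxx)
r_new = (4 * 0.7) / (1 + 3 * 0.7)
r_new = 2.8 / 3.1
r_new = 0.9032

0.9032


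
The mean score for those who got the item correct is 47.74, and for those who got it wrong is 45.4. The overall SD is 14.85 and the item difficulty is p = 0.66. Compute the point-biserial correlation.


q = 1 - p = 0.34
rpb = ((M1 - M0) / SD) * sqrt(p * q)
rpb = ((47.74 - 45.4) / 14.85) * sqrt(0.66 * 0.34)
rpb = 0.0746

0.0746


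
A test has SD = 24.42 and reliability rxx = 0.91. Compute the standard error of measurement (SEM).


SEM = SD * sqrt(1 - rxx)
SEM = 24.42 * sqrt(1 - 0.91)
SEM = 24.42 * sqrt(0.09) = 24.42 * 0.3
SEM = 7.326

7.326


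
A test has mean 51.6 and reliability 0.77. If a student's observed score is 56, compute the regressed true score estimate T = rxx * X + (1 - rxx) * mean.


T_est = rxx * X + (1 - rxx) * mean
T_est = 0.77 * 56 + 0.23 * 51.6
T_est = 43.12 + 11.868
T_est = 54.988

54.988


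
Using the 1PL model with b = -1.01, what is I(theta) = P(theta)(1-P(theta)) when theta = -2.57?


P = 1/(1+exp(-(-2.57--1.01))) = 0.1736
I = P*(1-P) = 0.1736 * 0.8264
I = 0.1435

0.1435


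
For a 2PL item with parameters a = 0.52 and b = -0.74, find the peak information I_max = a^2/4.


For 2PL, max info at theta = b = -0.74
I_max = a^2 / 4 = 0.52^2 / 4
= 0.2704 / 4
I_max = 0.0676

0.0676


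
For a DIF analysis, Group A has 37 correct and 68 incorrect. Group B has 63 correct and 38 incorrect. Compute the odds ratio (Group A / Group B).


Odds_A = 37/68 = 0.5441
Odds_B = 63/38 = 1.6579
OR = Odds_A / Odds_B = 0.5441 / 1.6579
Exactly, OR = (37 * 38) / (68 * 63) = 1406 / 4284
OR = 0.3282

0.3282


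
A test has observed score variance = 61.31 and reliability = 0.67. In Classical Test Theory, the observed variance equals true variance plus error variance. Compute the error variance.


var_true = rxx * var_obs = 0.67 * 61.31 = 41.0777
var_error = var_obs - var_true
var_error = 61.31 - 41.0777
var_error = 20.2323

20.2323


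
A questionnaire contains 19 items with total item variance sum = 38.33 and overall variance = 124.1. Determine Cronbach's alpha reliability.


alpha = (k/(k-1)) * (1 - sum(si^2)/s_total^2)
= (19/18) * (1 - 38.33/124.1)
alpha = 0.7295

0.7295


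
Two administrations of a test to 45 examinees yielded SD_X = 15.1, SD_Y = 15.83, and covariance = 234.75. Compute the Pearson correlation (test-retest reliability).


r = cov(X,Y) / (SD_X * SD_Y)
r = 234.75 / (15.1 * 15.83)
r = 234.75 / 239.033
r = 0.9821

0.9821


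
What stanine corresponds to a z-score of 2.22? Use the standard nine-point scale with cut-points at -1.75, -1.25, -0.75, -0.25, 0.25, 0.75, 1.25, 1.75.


Stanine boundaries: [-1.75, -1.25, -0.75, -0.25, 0.25, 0.75, 1.25, 1.75]
z = 2.22
Check each boundary:
  z >= -1.75 -> could be stanine 2
  z >= -1.25 -> could be stanine 3
  z >= -0.75 -> could be stanine 4
  z >= -0.25 -> could be stanine 5
  z >= 0.25 -> could be stanine 6
  z >= 0.75 -> could be stanine 7
  z >= 1.25 -> could be stanine 8
  z >= 1.75 -> could be stanine 9
Highest qualifying boundary gives stanine = 9

9


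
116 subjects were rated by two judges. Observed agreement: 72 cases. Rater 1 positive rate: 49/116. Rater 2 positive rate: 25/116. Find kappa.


P_o = 72/116 = 0.62069
P_e = (49*25 + 67*91) / 13456 = 0.544144
kappa = (P_o - P_e) / (1 - P_e)
kappa = (0.62069 - 0.544144) / (1 - 0.544144)
kappa = 0.1679

0.1679


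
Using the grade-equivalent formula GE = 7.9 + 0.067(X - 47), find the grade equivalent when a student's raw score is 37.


raw - median = 37 - 47 = -10
slope * diff = 0.067 * -10 = -0.67
GE = 7.9 + -0.67
GE = 7.23

7.23


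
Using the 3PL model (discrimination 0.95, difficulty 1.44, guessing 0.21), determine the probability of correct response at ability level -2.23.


logit = 0.95*(-2.23 - 1.44) = -3.4865
P* = 1/(1 + exp(--3.4865)) = 0.0297
P = 0.21 + (1 - 0.21) * 0.0297
P = 0.2335

0.2335


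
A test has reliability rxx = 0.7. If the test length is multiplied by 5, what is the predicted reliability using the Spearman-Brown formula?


r_new = (n * rxx) / (1 + (n-1) * rxx)
r_new = (5 * 0.7) / (1 + 4 * 0.7)
r_new = 3.5 / 3.8
r_new = 0.9211

0.9211


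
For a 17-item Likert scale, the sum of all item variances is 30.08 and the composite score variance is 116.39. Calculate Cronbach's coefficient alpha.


alpha = (k/(k-1)) * (1 - sum(si^2)/s_total^2)
= (17/16) * (1 - 30.08/116.39)
alpha = 0.7879

0.7879


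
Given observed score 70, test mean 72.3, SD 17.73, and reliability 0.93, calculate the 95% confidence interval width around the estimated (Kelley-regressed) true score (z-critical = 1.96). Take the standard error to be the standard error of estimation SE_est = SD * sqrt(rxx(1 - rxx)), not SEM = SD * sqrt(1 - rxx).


True score estimate = 0.93*70 + 0.07*72.3 = 70.161
SE_est = SD * sqrt(rxx * (1 - rxx)) = 17.73 * sqrt(0.93 * 0.07) = 17.73 * sqrt(0.0651) = 4.523757
CI = T_est +/- z * SE_est, so width = 2 * z * SE_est = 2 * 1.96 * 4.523757
Width = 17.7331

17.7331


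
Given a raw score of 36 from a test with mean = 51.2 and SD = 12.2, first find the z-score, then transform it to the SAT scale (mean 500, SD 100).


z = (X - mean) / SD = (36 - 51.2) / 12.2
z = -15.2 / 12.2
z = -1.2459
SAT-scale = SAT = 500 + 100z
Carry z at full precision (z = -15.2 / 12.2) into the conversion:
SAT-scale = 500 + 100 * (-15.2 / 12.2) = 500 + -1520 / 12.2
SAT-scale = 500 + -124.5902
SAT-scale = 375.4098

375.4098


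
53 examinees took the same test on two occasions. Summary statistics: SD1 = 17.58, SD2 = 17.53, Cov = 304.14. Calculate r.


r = cov(X,Y) / (SD_X * SD_Y)
r = 304.14 / (17.58 * 17.53)
r = 304.14 / 308.1774
r = 0.9869

0.9869


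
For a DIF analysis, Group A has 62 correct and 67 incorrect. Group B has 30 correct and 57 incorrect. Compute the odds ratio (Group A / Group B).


Odds_A = 62/67 = 0.9254
Odds_B = 30/57 = 0.5263
OR = Odds_A / Odds_B = 0.9254 / 0.5263
Exactly, OR = (62 * 57) / (67 * 30) = 3534 / 2010
OR = 1.7582

1.7582


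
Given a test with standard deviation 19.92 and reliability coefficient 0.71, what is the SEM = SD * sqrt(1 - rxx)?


SEM = SD * sqrt(1 - rxx)
SEM = 19.92 * sqrt(1 - 0.71)
SEM = 19.92 * sqrt(0.29) = 19.92 * 0.538516
SEM = 10.7272

10.7272


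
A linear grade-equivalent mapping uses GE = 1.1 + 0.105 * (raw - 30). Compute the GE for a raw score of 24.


raw - median = 24 - 30 = -6
slope * diff = 0.105 * -6 = -0.63
GE = 1.1 + -0.63
GE = 0.47

0.47


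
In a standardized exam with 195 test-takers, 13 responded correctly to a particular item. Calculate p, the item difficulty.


Item difficulty p = number correct / total examinees
p = 13 / 195
p = 0.0667

0.0667


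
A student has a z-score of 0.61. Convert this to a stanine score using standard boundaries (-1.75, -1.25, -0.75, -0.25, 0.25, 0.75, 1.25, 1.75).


Stanine boundaries: [-1.75, -1.25, -0.75, -0.25, 0.25, 0.75, 1.25, 1.75]
z = 0.61
Check each boundary:
  z >= -1.75 -> could be stanine 2
  z >= -1.25 -> could be stanine 3
  z >= -0.75 -> could be stanine 4
  z >= -0.25 -> could be stanine 5
  z >= 0.25 -> could be stanine 6
  z < 0.75
  z < 1.25
  z < 1.75
Highest qualifying boundary gives stanine = 6

6


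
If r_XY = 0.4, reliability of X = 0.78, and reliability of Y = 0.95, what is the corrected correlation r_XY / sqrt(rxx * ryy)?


r_corrected = rxy / sqrt(rxx * ryy)
= 0.4 / sqrt(0.78 * 0.95)
= 0.4 / sqrt(0.741)
= 0.4 / 0.860814
r_corrected = 0.4647

0.4647


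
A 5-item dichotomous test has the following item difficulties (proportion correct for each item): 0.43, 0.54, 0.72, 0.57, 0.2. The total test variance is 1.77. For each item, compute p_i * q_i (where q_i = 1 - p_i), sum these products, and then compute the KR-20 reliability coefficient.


For each item, compute p_i * q_i:
  Item 1: 0.43 * 0.57 = 0.2451
  Item 2: 0.54 * 0.46 = 0.2484
  Item 3: 0.72 * 0.28 = 0.2016
  Item 4: 0.57 * 0.43 = 0.2451
  Item 5: 0.2 * 0.8 = 0.16
Sum(p_i * q_i) = 0.2451 + 0.2484 + 0.2016 + 0.2451 + 0.16 = 1.1002
KR-20 = (k/(k-1)) * (1 - Sum(p_i*q_i) / Var_total)
= (5/4) * (1 - 1.1002/1.77)
= 1.25 * 0.3784
KR-20 = 0.473

0.473


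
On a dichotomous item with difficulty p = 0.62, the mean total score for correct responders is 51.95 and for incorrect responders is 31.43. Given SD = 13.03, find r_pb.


q = 1 - p = 0.38
rpb = ((M1 - M0) / SD) * sqrt(p * q)
rpb = ((51.95 - 31.43) / 13.03) * sqrt(0.62 * 0.38)
rpb = 0.7644

0.7644


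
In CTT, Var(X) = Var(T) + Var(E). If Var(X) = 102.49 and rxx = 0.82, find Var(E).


var_true = rxx * var_obs = 0.82 * 102.49 = 84.0418
var_error = var_obs - var_true
var_error = 102.49 - 84.0418
var_error = 18.4482

18.4482


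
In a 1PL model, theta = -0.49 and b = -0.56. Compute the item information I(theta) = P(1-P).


P = 1/(1+exp(-(-0.49--0.56))) = 0.5175
I = P*(1-P) = 0.5175 * 0.4825
I = 0.2497

0.2497


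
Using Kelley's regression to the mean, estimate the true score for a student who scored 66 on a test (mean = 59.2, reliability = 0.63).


T_est = rxx * X + (1 - rxx) * mean
T_est = 0.63 * 66 + 0.37 * 59.2
T_est = 41.58 + 21.904
T_est = 63.484

63.484


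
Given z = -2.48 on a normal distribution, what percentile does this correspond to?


CDF(z) = 0.5 * (1 + erf(z/sqrt(2)))
erf(-1.7536) = -0.9869
CDF = 0.0066
Percentile rank = 0.0066 * 100 = 0.66

0.66


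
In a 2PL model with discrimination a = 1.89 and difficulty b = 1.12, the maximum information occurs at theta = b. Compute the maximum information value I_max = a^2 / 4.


For 2PL, max info at theta = b = 1.12
I_max = a^2 / 4 = 1.89^2 / 4
= 3.5721 / 4
I_max = 0.893

0.893


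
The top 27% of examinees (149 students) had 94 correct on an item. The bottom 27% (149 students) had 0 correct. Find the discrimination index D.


p_upper = 94/149 = 0.6309
p_lower = 0/149 = 0.0
D = 0.6309 - 0.0 = 0.6309

0.6309


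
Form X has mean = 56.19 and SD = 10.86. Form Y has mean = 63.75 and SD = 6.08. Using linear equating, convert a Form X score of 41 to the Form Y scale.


slope = SD_Y / SD_X = 6.08 / 10.86 ~ 0.5599
intercept = mean_Y - slope * mean_X = 63.75 - (6.08 / 10.86) * 56.19 ~ 32.2919
Y = slope * X + intercept. To avoid rounding drift from the rounded slope/intercept, evaluate the equivalent form Y = mean_Y + SD_Y * (X - mean_X) / SD_X at full precision:
Y = 63.75 + 6.08 * (41 - 56.19) / 10.86
Y = 63.75 - 6.08 * 15.19 / 10.86
Y = 63.75 - 92.3552 / 10.86
Y = 63.75 - 8.5042
Y = 55.2458

55.2458


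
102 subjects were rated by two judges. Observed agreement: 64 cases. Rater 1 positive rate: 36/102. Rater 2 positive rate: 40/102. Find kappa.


P_o = 64/102 = 0.627451
P_e = (36*40 + 66*62) / 10404 = 0.531719
kappa = (P_o - P_e) / (1 - P_e)
kappa = (0.627451 - 0.531719) / (1 - 0.531719)
kappa = 0.2044

0.2044


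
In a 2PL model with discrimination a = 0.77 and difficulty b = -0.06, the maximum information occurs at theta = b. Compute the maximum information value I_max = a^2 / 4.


For 2PL, max info at theta = b = -0.06
I_max = a^2 / 4 = 0.77^2 / 4
= 0.5929 / 4
I_max = 0.1482

0.1482


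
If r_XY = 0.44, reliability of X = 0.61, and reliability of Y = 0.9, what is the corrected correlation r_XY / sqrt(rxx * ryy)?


r_corrected = rxy / sqrt(rxx * ryy)
= 0.44 / sqrt(0.61 * 0.9)
= 0.44 / sqrt(0.549)
= 0.44 / 0.740945
r_corrected = 0.5938

0.5938


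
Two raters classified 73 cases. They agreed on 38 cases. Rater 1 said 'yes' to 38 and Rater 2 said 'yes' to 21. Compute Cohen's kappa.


P_o = 38/73 = 0.520548
P_e = (38*21 + 35*52) / 5329 = 0.491274
kappa = (P_o - P_e) / (1 - P_e)
kappa = (0.520548 - 0.491274) / (1 - 0.491274)
kappa = 0.0575

0.0575
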